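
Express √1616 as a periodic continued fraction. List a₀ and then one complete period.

[40; 5, 80]

a₀ = ⌊√1616⌋ = 40.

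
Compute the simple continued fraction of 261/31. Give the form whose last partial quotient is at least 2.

[8; 2, 2, 1, 1, 2]

261 = 8·31 + 13
31 = 2·13 + 5
13 = 2·5 + 3
5 = 1·3 + 2
3 = 1·2 + 1
2 = 2·1 + 0  (stop)
So 261/31 = [8; 2, 2, 1, 1, 2].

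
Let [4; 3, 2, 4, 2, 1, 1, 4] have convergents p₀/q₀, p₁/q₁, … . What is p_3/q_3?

Using pₖ = aₖpₖ₋₁ + pₖ₋₂, qₖ = aₖqₖ₋₁ + qₖ₋₂ (with p₋₁=1, p₋₂=0, q₋₁=0, q₋₂=1):
  k=0: a=4, p=4, q=1
  k=1: a=3, p=13, q=3
  k=2: a=2, p=30, q=7
  k=3: a=4, p=133, q=31

133/31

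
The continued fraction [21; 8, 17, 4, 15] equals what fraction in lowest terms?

Fold from the inside: start with 15/1.
  4 + 1/15 = 61/15
  17 + 15/61 = 1052/61
  8 + 61/1052 = 8477/1052
  21 + 1052/8477 = 179069/8477

179069/8477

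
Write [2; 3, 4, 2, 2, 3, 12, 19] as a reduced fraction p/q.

131127/56767

Fold from the inside: start with 19/1.
  12 + 1/19 = 229/19
  3 + 19/229 = 706/229
  2 + 229/706 = 1641/706
  2 + 706/1641 = 3988/1641
  4 + 1641/3988 = 17593/3988
  3 + 3988/17593 = 56767/17593
  2 + 17593/56767 = 131127/56767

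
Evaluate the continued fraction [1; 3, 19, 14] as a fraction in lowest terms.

1082/815

Fold from the inside: start with 14/1.
  19 + 1/14 = 267/14
  3 + 14/267 = 815/267
  1 + 267/815 = 1082/815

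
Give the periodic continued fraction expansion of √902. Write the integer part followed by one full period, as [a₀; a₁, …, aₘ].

a₀ = ⌊√902⌋ = 30.
With m₀=0, d₀=1 and mₖ₊₁ = dₖaₖ − mₖ, dₖ₊₁ = (n − mₖ₊₁²)/dₖ, aₖ₊₁ = ⌊(a₀+mₖ₊₁)/dₖ₊₁⌋:
  k=1: m=30, d=2, a=30
  k=2: m=30, d=1, a=60
d=1 and a=2a₀=60 at k=2, so the next step gives (m, d) = (30, 2) again — its k=1 value — and the period has length 2.

[30; 30, 60]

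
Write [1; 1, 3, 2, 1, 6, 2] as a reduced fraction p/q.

Fold from the inside: start with 2/1.
  6 + 1/2 = 13/2
  1 + 2/13 = 15/13
  2 + 13/15 = 43/15
  3 + 15/43 = 144/43
  1 + 43/144 = 187/144
  1 + 144/187 = 331/187

331/187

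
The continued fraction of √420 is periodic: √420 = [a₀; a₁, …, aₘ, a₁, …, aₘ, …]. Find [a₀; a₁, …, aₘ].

[20; 2, 40]

a₀ = ⌊√420⌋ = 20.
With m₀=0, d₀=1 and mₖ₊₁ = dₖaₖ − mₖ, dₖ₊₁ = (n − mₖ₊₁²)/dₖ, aₖ₊₁ = ⌊(a₀+mₖ₊₁)/dₖ₊₁⌋:
  k=1: m=20, d=20, a=2
  k=2: m=20, d=1, a=40
d=1 and a=2a₀=40 at k=2, so the next step gives (m, d) = (20, 20) again — its k=1 value — and the period has length 2.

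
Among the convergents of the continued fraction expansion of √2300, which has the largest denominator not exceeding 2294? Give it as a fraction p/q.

√2300 = [47; 1, 22, 1, 94, …] (period length 4).
Convergents:
  p_0/q_0 = 47/1
  p_1/q_1 = 48/1
  p_2/q_2 = 1103/23
  p_3/q_3 = 1151/24
  p_4/q_4 = 109297/2279
  p_5/q_5 = 110448/2303
q_4 = 2279 ≤ 2294 < 2303 = q_5, so the answer is 109297/2279.

109297/2279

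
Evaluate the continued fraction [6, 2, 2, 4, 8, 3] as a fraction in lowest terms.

3621/565

Fold from the inside: start with 3/1.
  8 + 1/3 = 25/3
  4 + 3/25 = 103/25
  2 + 25/103 = 231/103
  2 + 103/231 = 565/231
  6 + 231/565 = 3621/565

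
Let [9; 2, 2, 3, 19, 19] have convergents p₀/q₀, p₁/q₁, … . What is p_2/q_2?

Using pₖ = aₖpₖ₋₁ + pₖ₋₂, qₖ = aₖqₖ₋₁ + qₖ₋₂ (with p₋₁=1, p₋₂=0, q₋₁=0, q₋₂=1):
  k=0: a=9, p=9, q=1
  k=1: a=2, p=19, q=2
  k=2: a=2, p=47, q=5

47/5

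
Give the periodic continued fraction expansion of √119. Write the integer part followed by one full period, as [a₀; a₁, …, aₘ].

[10; 1, 9, 1, 20]

a₀ = ⌊√119⌋ = 10.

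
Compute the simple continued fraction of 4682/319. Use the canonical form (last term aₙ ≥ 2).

4682 = 14×319 + 216
319 = 1×216 + 103
216 = 2×103 + 10
103 = 10×10 + 3
10 = 3×3 + 1
3 = 3×1 + 0  (stop)
So 4682/319 = [14; 1, 2, 10, 3, 3].

[14; 1, 2, 10, 3, 3]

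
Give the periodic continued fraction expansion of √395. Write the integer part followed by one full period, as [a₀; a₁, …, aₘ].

a₀ = ⌊√395⌋ = 19.
With m₀=0, d₀=1 and mₖ₊₁ = dₖaₖ − mₖ, dₖ₊₁ = (n − mₖ₊₁²)/dₖ, aₖ₊₁ = ⌊(a₀+mₖ₊₁)/dₖ₊₁⌋:
  k=1: m=19, d=34, a=1
  k=2: m=15, d=5, a=6
  k=3: m=15, d=34, a=1
  k=4: m=19, d=1, a=38
d=1 and a=2a₀=38 at k=4, so the next step gives (m, d) = (19, 34) again — its k=1 value — and the period has length 4.

[19; 1, 6, 1, 38]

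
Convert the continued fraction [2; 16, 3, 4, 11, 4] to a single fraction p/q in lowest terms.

Using pₖ = aₖpₖ₋₁ + pₖ₋₂ and qₖ = aₖqₖ₋₁ + qₖ₋₂:
  k=0: a=2, p=2, q=1
  k=1: a=16, p=33, q=16
  k=2: a=3, p=101, q=49
  k=3: a=4, p=437, q=212
  k=4: a=11, p=4908, q=2381
  k=5: a=4, p=20069, q=9736

20069/9736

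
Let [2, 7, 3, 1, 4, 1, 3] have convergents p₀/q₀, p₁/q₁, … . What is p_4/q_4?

295/138

Using pₖ = aₖpₖ₋₁ + pₖ₋₂, qₖ = aₖqₖ₋₁ + qₖ₋₂ (with p₋₁=1, p₋₂=0, q₋₁=0, q₋₂=1):
  k=0: a=2, p=2, q=1
  k=1: a=7, p=15, q=7
  k=2: a=3, p=47, q=22
  k=3: a=1, p=62, q=29
  k=4: a=4, p=295, q=138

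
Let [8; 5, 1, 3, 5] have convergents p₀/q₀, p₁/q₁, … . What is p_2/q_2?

Using pₖ = aₖpₖ₋₁ + pₖ₋₂, qₖ = aₖqₖ₋₁ + qₖ₋₂ (with p₋₁=1, p₋₂=0, q₋₁=0, q₋₂=1):
  k=0: a=8, p=8, q=1
  k=1: a=5, p=41, q=5
  k=2: a=1, p=49, q=6

49/6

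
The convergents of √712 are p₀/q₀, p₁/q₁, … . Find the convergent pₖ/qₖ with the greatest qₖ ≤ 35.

√712 = [26; 1, 2, 6, 2, 1, 52, …] (period length 6).
Convergents:
  p_0/q_0 = 26/1
  p_1/q_1 = 27/1
  p_2/q_2 = 80/3
  p_3/q_3 = 507/19
  p_4/q_4 = 1094/41
q_3 = 19 ≤ 35 < 41 = q_4, so the answer is 507/19.

507/19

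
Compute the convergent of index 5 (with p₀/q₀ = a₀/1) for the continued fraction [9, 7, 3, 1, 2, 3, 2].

Using pₖ = aₖpₖ₋₁ + pₖ₋₂, qₖ = aₖqₖ₋₁ + qₖ₋₂ (with p₋₁=1, p₋₂=0, q₋₁=0, q₋₂=1):
  k=0: a=9, p=9, q=1
  k=1: a=7, p=64, q=7
  k=2: a=3, p=201, q=22
  k=3: a=1, p=265, q=29
  k=4: a=2, p=731, q=80
  k=5: a=3, p=2458, q=269

2458/269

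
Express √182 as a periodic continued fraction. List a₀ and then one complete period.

[13; 2, 26]

a₀ = ⌊√182⌋ = 13.
With m₀=0, d₀=1 and mₖ₊₁ = dₖaₖ − mₖ, dₖ₊₁ = (n − mₖ₊₁²)/dₖ, aₖ₊₁ = ⌊(a₀+mₖ₊₁)/dₖ₊₁⌋:
  k=1: m=13, d=13, a=2
  k=2: m=13, d=1, a=26
d=1 and a=2a₀=26 at k=2, so the next step gives (m, d) = (13, 13) again — its k=1 value — and the period has length 2.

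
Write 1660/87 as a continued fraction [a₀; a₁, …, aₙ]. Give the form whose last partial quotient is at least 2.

1660 = 19·87 + 7
87 = 12·7 + 3
7 = 2·3 + 1
3 = 3·1 + 0  (stop)
So 1660/87 = [19; 12, 2, 3].

[19; 12, 2, 3]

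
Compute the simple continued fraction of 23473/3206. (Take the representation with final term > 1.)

23473 = 7×3206 + 1031
3206 = 3×1031 + 113
1031 = 9×113 + 14
113 = 8×14 + 1
14 = 14×1 + 0  (stop)
So 23473/3206 = [7; 3, 9, 8, 14].

[7; 3, 9, 8, 14]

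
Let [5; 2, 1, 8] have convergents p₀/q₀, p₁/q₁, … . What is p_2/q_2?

Using pₖ = aₖpₖ₋₁ + pₖ₋₂, qₖ = aₖqₖ₋₁ + qₖ₋₂ (with p₋₁=1, p₋₂=0, q₋₁=0, q₋₂=1):
  k=0: a=5, p=5, q=1
  k=1: a=2, p=11, q=2
  k=2: a=1, p=16, q=3

16/3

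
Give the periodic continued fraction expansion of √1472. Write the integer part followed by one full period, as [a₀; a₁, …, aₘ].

a₀ = ⌊√1472⌋ = 38.
With m₀=0, d₀=1 and mₖ₊₁ = dₖaₖ − mₖ, dₖ₊₁ = (n − mₖ₊₁²)/dₖ, aₖ₊₁ = ⌊(a₀+mₖ₊₁)/dₖ₊₁⌋:
  k=1: m=38, d=28, a=2
  k=2: m=18, d=41, a=1
  k=3: m=23, d=23, a=2
  k=4: m=23, d=41, a=1
  k=5: m=18, d=28, a=2
  k=6: m=38, d=1, a=76
d=1 and a=2a₀=76 at k=6, so the next step gives (m, d) = (38, 28) again — its k=1 value — and the period has length 6.

[38; 2, 1, 2, 1, 2, 76]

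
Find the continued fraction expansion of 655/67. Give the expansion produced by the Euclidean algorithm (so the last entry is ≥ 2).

[9; 1, 3, 2, 7]

655 = 9·67 + 52
67 = 1·52 + 15
52 = 3·15 + 7
15 = 2·7 + 1
7 = 7·1 + 0  (stop)
So 655/67 = [9; 1, 3, 2, 7].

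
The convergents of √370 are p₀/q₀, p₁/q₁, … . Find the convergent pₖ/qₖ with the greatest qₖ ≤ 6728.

50339/2617

√370 = [19; 4, 4, 38, …] (period length 3).
Convergents:
  p_0/q_0 = 19/1
  p_1/q_1 = 77/4
  p_2/q_2 = 327/17
  p_3/q_3 = 12503/650
  p_4/q_4 = 50339/2617
  p_5/q_5 = 213859/11118
q_4 = 2617 ≤ 6728 < 11118 = q_5, so the answer is 50339/2617.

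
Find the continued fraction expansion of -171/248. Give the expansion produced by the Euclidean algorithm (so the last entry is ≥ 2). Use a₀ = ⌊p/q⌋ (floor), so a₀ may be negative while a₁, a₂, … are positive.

-171 = -1×248 + 77
248 = 3×77 + 17
77 = 4×17 + 9
17 = 1×9 + 8
9 = 1×8 + 1
8 = 8×1 + 0  (stop)
So -171/248 = [-1; 3, 4, 1, 1, 8].

[-1; 3, 4, 1, 1, 8]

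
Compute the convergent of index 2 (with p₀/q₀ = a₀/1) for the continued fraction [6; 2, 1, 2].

19/3

Using pₖ = aₖpₖ₋₁ + pₖ₋₂, qₖ = aₖqₖ₋₁ + qₖ₋₂ (with p₋₁=1, p₋₂=0, q₋₁=0, q₋₂=1):
  k=0: a=6, p=6, q=1
  k=1: a=2, p=13, q=2
  k=2: a=1, p=19, q=3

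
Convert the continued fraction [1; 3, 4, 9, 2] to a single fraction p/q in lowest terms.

331/253

Fold from the inside: start with 2/1.
  9 + 1/2 = 19/2
  4 + 2/19 = 78/19
  3 + 19/78 = 253/78
  1 + 78/253 = 331/253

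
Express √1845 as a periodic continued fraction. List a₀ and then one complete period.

a₀ = ⌊√1845⌋ = 42.
With m₀=0, d₀=1 and mₖ₊₁ = dₖaₖ − mₖ, dₖ₊₁ = (n − mₖ₊₁²)/dₖ, aₖ₊₁ = ⌊(a₀+mₖ₊₁)/dₖ₊₁⌋:
  k=1: m=42, d=81, a=1
  k=2: m=39, d=4, a=20
  k=3: m=41, d=41, a=2
  k=4: m=41, d=4, a=20
  k=5: m=39, d=81, a=1
  k=6: m=42, d=1, a=84
d=1 and a=2a₀=84 at k=6, so the next step gives (m, d) = (42, 81) again — its k=1 value — and the period has length 6.

[42; 1, 20, 2, 20, 1, 84]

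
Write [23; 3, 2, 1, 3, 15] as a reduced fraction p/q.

13163/565

Using pₖ = aₖpₖ₋₁ + pₖ₋₂ and qₖ = aₖqₖ₋₁ + qₖ₋₂:
  k=0: a=23, p=23, q=1
  k=1: a=3, p=70, q=3
  k=2: a=2, p=163, q=7
  k=3: a=1, p=233, q=10
  k=4: a=3, p=862, q=37
  k=5: a=15, p=13163, q=565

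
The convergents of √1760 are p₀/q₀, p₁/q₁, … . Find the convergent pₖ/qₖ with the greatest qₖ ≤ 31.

881/21

√1760 = [41; 1, 19, 1, 82, …] (period length 4).
Convergents:
  p_0/q_0 = 41/1
  p_1/q_1 = 42/1
  p_2/q_2 = 839/20
  p_3/q_3 = 881/21
  p_4/q_4 = 73081/1742
q_3 = 21 ≤ 31 < 1742 = q_4, so the answer is 881/21.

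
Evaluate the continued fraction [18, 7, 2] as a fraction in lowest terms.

Fold from the inside: start with 2/1.
  7 + 1/2 = 15/2
  18 + 2/15 = 272/15

272/15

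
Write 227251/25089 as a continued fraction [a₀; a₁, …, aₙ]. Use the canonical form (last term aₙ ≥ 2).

[9; 17, 3, 3, 3, 3, 13]

227251 = 9×25089 + 1450
25089 = 17×1450 + 439
1450 = 3×439 + 133
439 = 3×133 + 40
133 = 3×40 + 13
40 = 3×13 + 1
13 = 13×1 + 0  (stop)
So 227251/25089 = [9; 17, 3, 3, 3, 3, 13].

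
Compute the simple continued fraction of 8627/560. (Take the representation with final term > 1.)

8627 = 15·560 + 227
560 = 2·227 + 106
227 = 2·106 + 15
106 = 7·15 + 1
15 = 15·1 + 0  (stop)
So 8627/560 = [15; 2, 2, 7, 15].

[15; 2, 2, 7, 15]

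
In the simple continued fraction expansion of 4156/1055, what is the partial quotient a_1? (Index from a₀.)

4156 = 3·1055 + 991   →  a_0 = 3
1055 = 1·991 + 64   →  a_1 = 1

1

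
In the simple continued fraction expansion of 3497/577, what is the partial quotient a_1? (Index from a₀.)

3497 = 6·577 + 35   →  a_0 = 6
577 = 16·35 + 17   →  a_1 = 16

16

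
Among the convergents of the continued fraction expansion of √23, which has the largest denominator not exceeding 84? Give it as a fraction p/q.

√23 = [4; 1, 3, 1, 8, …] (period length 4).
Convergents:
  p_0/q_0 = 4/1
  p_1/q_1 = 5/1
  p_2/q_2 = 19/4
  p_3/q_3 = 24/5
  p_4/q_4 = 211/44
  p_5/q_5 = 235/49
  p_6/q_6 = 916/191
q_5 = 49 ≤ 84 < 191 = q_6, so the answer is 235/49.

235/49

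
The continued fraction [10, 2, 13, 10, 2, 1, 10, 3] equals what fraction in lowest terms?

291871/27846

Fold from the inside: start with 3/1.
  10 + 1/3 = 31/3
  1 + 3/31 = 34/31
  2 + 31/34 = 99/34
  10 + 34/99 = 1024/99
  13 + 99/1024 = 13411/1024
  2 + 1024/13411 = 27846/13411
  10 + 13411/27846 = 291871/27846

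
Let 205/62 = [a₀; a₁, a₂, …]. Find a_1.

3

205 = 3·62 + 19   →  a_0 = 3
62 = 3·19 + 5   →  a_1 = 3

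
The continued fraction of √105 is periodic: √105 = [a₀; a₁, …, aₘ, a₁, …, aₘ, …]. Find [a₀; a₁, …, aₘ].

a₀ = ⌊√105⌋ = 10.
With m₀=0, d₀=1 and mₖ₊₁ = dₖaₖ − mₖ, dₖ₊₁ = (n − mₖ₊₁²)/dₖ, aₖ₊₁ = ⌊(a₀+mₖ₊₁)/dₖ₊₁⌋:
  k=1: m=10, d=5, a=4
  k=2: m=10, d=1, a=20
d=1 and a=2a₀=20 at k=2, so the next step gives (m, d) = (10, 5) again — its k=1 value — and the period has length 2.

[10; 4, 20]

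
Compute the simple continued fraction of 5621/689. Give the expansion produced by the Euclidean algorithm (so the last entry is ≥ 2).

[8; 6, 3, 8, 1, 3]

5621 = 8×689 + 109
689 = 6×109 + 35
109 = 3×35 + 4
35 = 8×4 + 3
4 = 1×3 + 1
3 = 3×1 + 0  (stop)
So 5621/689 = [8; 6, 3, 8, 1, 3].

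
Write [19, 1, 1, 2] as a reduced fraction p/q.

Fold from the inside: start with 2/1.
  1 + 1/2 = 3/2
  1 + 2/3 = 5/3
  19 + 3/5 = 98/5

98/5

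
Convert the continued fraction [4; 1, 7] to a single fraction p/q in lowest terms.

Using pₖ = aₖpₖ₋₁ + pₖ₋₂ and qₖ = aₖqₖ₋₁ + qₖ₋₂:
  k=0: a=4, p=4, q=1
  k=1: a=1, p=5, q=1
  k=2: a=7, p=39, q=8

39/8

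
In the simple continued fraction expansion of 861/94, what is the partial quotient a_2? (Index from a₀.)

861 = 9·94 + 15   →  a_0 = 9
94 = 6·15 + 4   →  a_1 = 6
15 = 3·4 + 3   →  a_2 = 3

3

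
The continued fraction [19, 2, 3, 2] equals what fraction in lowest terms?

Using pₖ = aₖpₖ₋₁ + pₖ₋₂ and qₖ = aₖqₖ₋₁ + qₖ₋₂:
  k=0: a=19, p=19, q=1
  k=1: a=2, p=39, q=2
  k=2: a=3, p=136, q=7
  k=3: a=2, p=311, q=16

311/16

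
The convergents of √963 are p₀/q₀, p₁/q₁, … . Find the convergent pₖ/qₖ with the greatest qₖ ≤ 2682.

√963 = [31; 31, 62, …] (period length 2).
Convergents:
  p_0/q_0 = 31/1
  p_1/q_1 = 962/31
  p_2/q_2 = 59675/1923
  p_3/q_3 = 1850887/59644
q_2 = 1923 ≤ 2682 < 59644 = q_3, so the answer is 59675/1923.

59675/1923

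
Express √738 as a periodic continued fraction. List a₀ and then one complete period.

a₀ = ⌊√738⌋ = 27.
With m₀=0, d₀=1 and mₖ₊₁ = dₖaₖ − mₖ, dₖ₊₁ = (n − mₖ₊₁²)/dₖ, aₖ₊₁ = ⌊(a₀+mₖ₊₁)/dₖ₊₁⌋:
  k=1: m=27, d=9, a=6
  k=2: m=27, d=1, a=54
d=1 and a=2a₀=54 at k=2, so the next step gives (m, d) = (27, 9) again — its k=1 value — and the period has length 2.

[27; 6, 54]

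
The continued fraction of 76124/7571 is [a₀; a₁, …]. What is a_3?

76124 = 10·7571 + 414   →  a_0 = 10
7571 = 18·414 + 119   →  a_1 = 18
414 = 3·119 + 57   →  a_2 = 3
119 = 2·57 + 5   →  a_3 = 2

2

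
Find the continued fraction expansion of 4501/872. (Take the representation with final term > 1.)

4501 = 5×872 + 141
872 = 6×141 + 26
141 = 5×26 + 11
26 = 2×11 + 4
11 = 2×4 + 3
4 = 1×3 + 1
3 = 3×1 + 0  (stop)
So 4501/872 = [5; 6, 5, 2, 2, 1, 3].

[5; 6, 5, 2, 2, 1, 3]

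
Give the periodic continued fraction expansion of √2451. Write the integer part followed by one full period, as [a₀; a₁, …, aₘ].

a₀ = ⌊√2451⌋ = 49.
With m₀=0, d₀=1 and mₖ₊₁ = dₖaₖ − mₖ, dₖ₊₁ = (n − mₖ₊₁²)/dₖ, aₖ₊₁ = ⌊(a₀+mₖ₊₁)/dₖ₊₁⌋:
  k=1: m=49, d=50, a=1
  k=2: m=1, d=49, a=1
  k=3: m=48, d=3, a=32
  k=4: m=48, d=49, a=1
  k=5: m=1, d=50, a=1
  k=6: m=49, d=1, a=98
d=1 and a=2a₀=98 at k=6, so the next step gives (m, d) = (49, 50) again — its k=1 value — and the period has length 6.

[49; 1, 1, 32, 1, 1, 98]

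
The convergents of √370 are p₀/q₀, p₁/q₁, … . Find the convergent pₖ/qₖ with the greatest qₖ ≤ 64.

327/17

√370 = [19; 4, 4, 38, …] (period length 3).
Convergents:
  p_0/q_0 = 19/1
  p_1/q_1 = 77/4
  p_2/q_2 = 327/17
  p_3/q_3 = 12503/650
q_2 = 17 ≤ 64 < 650 = q_3, so the answer is 327/17.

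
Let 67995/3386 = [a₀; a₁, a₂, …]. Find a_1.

67995 = 20·3386 + 275   →  a_0 = 20
3386 = 12·275 + 86   →  a_1 = 12

12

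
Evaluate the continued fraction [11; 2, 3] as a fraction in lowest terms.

80/7

Fold from the inside: start with 3/1.
  2 + 1/3 = 7/3
  11 + 3/7 = 80/7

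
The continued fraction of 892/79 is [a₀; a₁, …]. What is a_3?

3

892 = 11·79 + 23   →  a_0 = 11
79 = 3·23 + 10   →  a_1 = 3
23 = 2·10 + 3   →  a_2 = 2
10 = 3·3 + 1   →  a_3 = 3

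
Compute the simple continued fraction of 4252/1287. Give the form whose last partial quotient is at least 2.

[3; 3, 3, 2, 3, 16]

4252 = 3*1287 + 391
1287 = 3*391 + 114
391 = 3*114 + 49
114 = 2*49 + 16
49 = 3*16 + 1
16 = 16*1 + 0  (stop)
So 4252/1287 = [3; 3, 3, 2, 3, 16].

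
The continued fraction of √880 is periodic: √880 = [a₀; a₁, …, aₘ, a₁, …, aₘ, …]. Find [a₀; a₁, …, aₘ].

a₀ = ⌊√880⌋ = 29.
With m₀=0, d₀=1 and mₖ₊₁ = dₖaₖ − mₖ, dₖ₊₁ = (n − mₖ₊₁²)/dₖ, aₖ₊₁ = ⌊(a₀+mₖ₊₁)/dₖ₊₁⌋:
  k=1: m=29, d=39, a=1
  k=2: m=10, d=20, a=1
  k=3: m=10, d=39, a=1
  k=4: m=29, d=1, a=58
d=1 and a=2a₀=58 at k=4, so the next step gives (m, d) = (29, 39) again — its k=1 value — and the period has length 4.

[29; 1, 1, 1, 58]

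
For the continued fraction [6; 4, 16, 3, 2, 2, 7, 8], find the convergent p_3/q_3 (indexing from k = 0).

1243/199

Using pₖ = aₖpₖ₋₁ + pₖ₋₂, qₖ = aₖqₖ₋₁ + qₖ₋₂ (with p₋₁=1, p₋₂=0, q₋₁=0, q₋₂=1):
  k=0: a=6, p=6, q=1
  k=1: a=4, p=25, q=4
  k=2: a=16, p=406, q=65
  k=3: a=3, p=1243, q=199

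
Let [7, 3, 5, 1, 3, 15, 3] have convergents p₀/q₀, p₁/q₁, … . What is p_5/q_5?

Using pₖ = aₖpₖ₋₁ + pₖ₋₂, qₖ = aₖqₖ₋₁ + qₖ₋₂ (with p₋₁=1, p₋₂=0, q₋₁=0, q₋₂=1):
  k=0: a=7, p=7, q=1
  k=1: a=3, p=22, q=3
  k=2: a=5, p=117, q=16
  k=3: a=1, p=139, q=19
  k=4: a=3, p=534, q=73
  k=5: a=15, p=8149, q=1114

8149/1114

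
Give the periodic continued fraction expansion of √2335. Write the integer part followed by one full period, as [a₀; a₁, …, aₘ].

a₀ = ⌊√2335⌋ = 48.
With m₀=0, d₀=1 and mₖ₊₁ = dₖaₖ − mₖ, dₖ₊₁ = (n − mₖ₊₁²)/dₖ, aₖ₊₁ = ⌊(a₀+mₖ₊₁)/dₖ₊₁⌋:
  k=1: m=48, d=31, a=3
  k=2: m=45, d=10, a=9
  k=3: m=45, d=31, a=3
  k=4: m=48, d=1, a=96
d=1 and a=2a₀=96 at k=4, so the next step gives (m, d) = (48, 31) again — its k=1 value — and the period has length 4.

[48; 3, 9, 3, 96]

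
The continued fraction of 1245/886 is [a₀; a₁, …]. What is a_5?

1245 = 1·886 + 359   →  a_0 = 1
886 = 2·359 + 168   →  a_1 = 2
359 = 2·168 + 23   →  a_2 = 2
168 = 7·23 + 7   →  a_3 = 7
23 = 3·7 + 2   →  a_4 = 3
7 = 3·2 + 1   →  a_5 = 3

3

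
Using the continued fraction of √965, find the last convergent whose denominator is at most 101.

√965 = [31; 15, 1, 1, 15, 62, …] (period length 5).
Convergents:
  p_0/q_0 = 31/1
  p_1/q_1 = 466/15
  p_2/q_2 = 497/16
  p_3/q_3 = 963/31
  p_4/q_4 = 14942/481
q_3 = 31 ≤ 101 < 481 = q_4, so the answer is 963/31.

963/31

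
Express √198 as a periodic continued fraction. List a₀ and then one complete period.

[14; 14, 28]

a₀ = ⌊√198⌋ = 14.
With m₀=0, d₀=1 and mₖ₊₁ = dₖaₖ − mₖ, dₖ₊₁ = (n − mₖ₊₁²)/dₖ, aₖ₊₁ = ⌊(a₀+mₖ₊₁)/dₖ₊₁⌋:
  k=1: m=14, d=2, a=14
  k=2: m=14, d=1, a=28
d=1 and a=2a₀=28 at k=2, so the next step gives (m, d) = (14, 2) again — its k=1 value — and the period has length 2.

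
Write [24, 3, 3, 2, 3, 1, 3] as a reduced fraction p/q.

Using pₖ = aₖpₖ₋₁ + pₖ₋₂ and qₖ = aₖqₖ₋₁ + qₖ₋₂:
  k=0: a=24, p=24, q=1
  k=1: a=3, p=73, q=3
  k=2: a=3, p=243, q=10
  k=3: a=2, p=559, q=23
  k=4: a=3, p=1920, q=79
  k=5: a=1, p=2479, q=102
  k=6: a=3, p=9357, q=385

9357/385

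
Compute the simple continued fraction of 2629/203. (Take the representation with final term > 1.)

2629 = 12×203 + 193
203 = 1×193 + 10
193 = 19×10 + 3
10 = 3×3 + 1
3 = 3×1 + 0  (stop)
So 2629/203 = [12; 1, 19, 3, 3].

[12; 1, 19, 3, 3]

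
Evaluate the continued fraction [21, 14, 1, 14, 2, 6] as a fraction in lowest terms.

Using pₖ = aₖpₖ₋₁ + pₖ₋₂ and qₖ = aₖqₖ₋₁ + qₖ₋₂:
  k=0: a=21, p=21, q=1
  k=1: a=14, p=295, q=14
  k=2: a=1, p=316, q=15
  k=3: a=14, p=4719, q=224
  k=4: a=2, p=9754, q=463
  k=5: a=6, p=63243, q=3002

63243/3002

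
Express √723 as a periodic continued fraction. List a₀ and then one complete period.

[26; 1, 7, 1, 52]

a₀ = ⌊√723⌋ = 26.
With m₀=0, d₀=1 and mₖ₊₁ = dₖaₖ − mₖ, dₖ₊₁ = (n − mₖ₊₁²)/dₖ, aₖ₊₁ = ⌊(a₀+mₖ₊₁)/dₖ₊₁⌋:
  k=1: m=26, d=47, a=1
  k=2: m=21, d=6, a=7
  k=3: m=21, d=47, a=1
  k=4: m=26, d=1, a=52
d=1 and a=2a₀=52 at k=4, so the next step gives (m, d) = (26, 47) again — its k=1 value — and the period has length 4.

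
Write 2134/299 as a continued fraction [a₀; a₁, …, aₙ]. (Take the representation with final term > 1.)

2134 = 7*299 + 41
299 = 7*41 + 12
41 = 3*12 + 5
12 = 2*5 + 2
5 = 2*2 + 1
2 = 2*1 + 0  (stop)
So 2134/299 = [7; 7, 3, 2, 2, 2].

[7; 7, 3, 2, 2, 2]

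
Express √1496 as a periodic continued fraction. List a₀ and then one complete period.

[38; 1, 2, 9, 2, 1, 76]

a₀ = ⌊√1496⌋ = 38.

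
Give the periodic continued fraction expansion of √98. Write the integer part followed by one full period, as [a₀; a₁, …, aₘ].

[9; 1, 8, 1, 18]

a₀ = ⌊√98⌋ = 9.
With m₀=0, d₀=1 and mₖ₊₁ = dₖaₖ − mₖ, dₖ₊₁ = (n − mₖ₊₁²)/dₖ, aₖ₊₁ = ⌊(a₀+mₖ₊₁)/dₖ₊₁⌋:
  k=1: m=9, d=17, a=1
  k=2: m=8, d=2, a=8
  k=3: m=8, d=17, a=1
  k=4: m=9, d=1, a=18
d=1 and a=2a₀=18 at k=4, so the next step gives (m, d) = (9, 17) again — its k=1 value — and the period has length 4.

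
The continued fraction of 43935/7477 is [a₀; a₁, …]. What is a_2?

7

43935 = 5·7477 + 6550   →  a_0 = 5
7477 = 1·6550 + 927   →  a_1 = 1
6550 = 7·927 + 61   →  a_2 = 7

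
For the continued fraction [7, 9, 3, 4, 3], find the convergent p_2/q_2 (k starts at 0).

199/28

Using pₖ = aₖpₖ₋₁ + pₖ₋₂, qₖ = aₖqₖ₋₁ + qₖ₋₂ (with p₋₁=1, p₋₂=0, q₋₁=0, q₋₂=1):
  k=0: a=7, p=7, q=1
  k=1: a=9, p=64, q=9
  k=2: a=3, p=199, q=28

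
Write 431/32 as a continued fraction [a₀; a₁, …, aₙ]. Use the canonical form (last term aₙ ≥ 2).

[13; 2, 7, 2]

431 = 13·32 + 15
32 = 2·15 + 2
15 = 7·2 + 1
2 = 2·1 + 0  (stop)
So 431/32 = [13; 2, 7, 2].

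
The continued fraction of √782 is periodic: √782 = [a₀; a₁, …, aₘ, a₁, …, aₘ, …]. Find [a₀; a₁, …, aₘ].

a₀ = ⌊√782⌋ = 27.
With m₀=0, d₀=1 and mₖ₊₁ = dₖaₖ − mₖ, dₖ₊₁ = (n − mₖ₊₁²)/dₖ, aₖ₊₁ = ⌊(a₀+mₖ₊₁)/dₖ₊₁⌋:
  k=1: m=27, d=53, a=1
  k=2: m=26, d=2, a=26
  k=3: m=26, d=53, a=1
  k=4: m=27, d=1, a=54
d=1 and a=2a₀=54 at k=4, so the next step gives (m, d) = (27, 53) again — its k=1 value — and the period has length 4.

[27; 1, 26, 1, 54]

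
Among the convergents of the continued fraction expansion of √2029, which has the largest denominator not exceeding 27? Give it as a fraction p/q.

√2029 = [45; 22, 1, 1, 22, 90, …] (period length 5).
Convergents:
  p_0/q_0 = 45/1
  p_1/q_1 = 991/22
  p_2/q_2 = 1036/23
  p_3/q_3 = 2027/45
q_2 = 23 ≤ 27 < 45 = q_3, so the answer is 1036/23.

1036/23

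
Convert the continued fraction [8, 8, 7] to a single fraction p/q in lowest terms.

Using pₖ = aₖpₖ₋₁ + pₖ₋₂ and qₖ = aₖqₖ₋₁ + qₖ₋₂:
  k=0: a=8, p=8, q=1
  k=1: a=8, p=65, q=8
  k=2: a=7, p=463, q=57

463/57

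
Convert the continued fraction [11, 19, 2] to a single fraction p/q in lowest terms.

Using pₖ = aₖpₖ₋₁ + pₖ₋₂ and qₖ = aₖqₖ₋₁ + qₖ₋₂:
  k=0: a=11, p=11, q=1
  k=1: a=19, p=210, q=19
  k=2: a=2, p=431, q=39

431/39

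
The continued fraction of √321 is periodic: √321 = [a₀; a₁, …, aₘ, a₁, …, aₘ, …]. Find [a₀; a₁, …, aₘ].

[17; 1, 10, 1, 34]

a₀ = ⌊√321⌋ = 17.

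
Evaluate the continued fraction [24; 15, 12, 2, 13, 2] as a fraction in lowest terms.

Fold from the inside: start with 2/1.
  13 + 1/2 = 27/2
  2 + 2/27 = 56/27
  12 + 27/56 = 699/56
  15 + 56/699 = 10541/699
  24 + 699/10541 = 253683/10541

253683/10541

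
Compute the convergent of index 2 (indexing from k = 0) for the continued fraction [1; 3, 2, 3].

Using pₖ = aₖpₖ₋₁ + pₖ₋₂, qₖ = aₖqₖ₋₁ + qₖ₋₂ (with p₋₁=1, p₋₂=0, q₋₁=0, q₋₂=1):
  k=0: a=1, p=1, q=1
  k=1: a=3, p=4, q=3
  k=2: a=2, p=9, q=7

9/7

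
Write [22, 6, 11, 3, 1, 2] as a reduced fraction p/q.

Fold from the inside: start with 2/1.
  1 + 1/2 = 3/2
  3 + 2/3 = 11/3
  11 + 3/11 = 124/11
  6 + 11/124 = 755/124
  22 + 124/755 = 16734/755

16734/755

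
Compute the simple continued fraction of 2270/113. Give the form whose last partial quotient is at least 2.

[20; 11, 3, 3]

2270 = 20*113 + 10
113 = 11*10 + 3
10 = 3*3 + 1
3 = 3*1 + 0  (stop)
So 2270/113 = [20; 11, 3, 3].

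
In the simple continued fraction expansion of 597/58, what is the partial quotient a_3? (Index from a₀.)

2

597 = 10·58 + 17   →  a_0 = 10
58 = 3·17 + 7   →  a_1 = 3
17 = 2·7 + 3   →  a_2 = 2
7 = 2·3 + 1   →  a_3 = 2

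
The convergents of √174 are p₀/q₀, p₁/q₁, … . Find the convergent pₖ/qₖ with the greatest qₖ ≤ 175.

√174 = [13; 5, 4, 5, 26, …] (period length 4).
Convergents:
  p_0/q_0 = 13/1
  p_1/q_1 = 66/5
  p_2/q_2 = 277/21
  p_3/q_3 = 1451/110
  p_4/q_4 = 38003/2881
q_3 = 110 ≤ 175 < 2881 = q_4, so the answer is 1451/110.

1451/110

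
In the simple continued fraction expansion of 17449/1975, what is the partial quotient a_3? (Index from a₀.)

17449 = 8·1975 + 1649   →  a_0 = 8
1975 = 1·1649 + 326   →  a_1 = 1
1649 = 5·326 + 19   →  a_2 = 5
326 = 17·19 + 3   →  a_3 = 17

17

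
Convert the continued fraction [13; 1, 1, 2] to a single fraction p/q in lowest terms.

68/5

Fold from the inside: start with 2/1.
  1 + 1/2 = 3/2
  1 + 2/3 = 5/3
  13 + 3/5 = 68/5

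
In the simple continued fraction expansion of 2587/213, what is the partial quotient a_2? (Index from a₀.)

2587 = 12·213 + 31   →  a_0 = 12
213 = 6·31 + 27   →  a_1 = 6
31 = 1·27 + 4   →  a_2 = 1

1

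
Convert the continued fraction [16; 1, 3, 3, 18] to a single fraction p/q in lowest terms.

3991/238

Fold from the inside: start with 18/1.
  3 + 1/18 = 55/18
  3 + 18/55 = 183/55
  1 + 55/183 = 238/183
  16 + 183/238 = 3991/238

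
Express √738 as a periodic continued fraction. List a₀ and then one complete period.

a₀ = ⌊√738⌋ = 27.
With m₀=0, d₀=1 and mₖ₊₁ = dₖaₖ − mₖ, dₖ₊₁ = (n − mₖ₊₁²)/dₖ, aₖ₊₁ = ⌊(a₀+mₖ₊₁)/dₖ₊₁⌋:
  k=1: m=27, d=9, a=6
  k=2: m=27, d=1, a=54
d=1 and a=2a₀=54 at k=2, so the next step gives (m, d) = (27, 9) again — its k=1 value — and the period has length 2.

[27; 6, 54]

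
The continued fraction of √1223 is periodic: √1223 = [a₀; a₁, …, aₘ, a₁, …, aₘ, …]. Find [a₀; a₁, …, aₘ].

a₀ = ⌊√1223⌋ = 34.
With m₀=0, d₀=1 and mₖ₊₁ = dₖaₖ − mₖ, dₖ₊₁ = (n − mₖ₊₁²)/dₖ, aₖ₊₁ = ⌊(a₀+mₖ₊₁)/dₖ₊₁⌋:
  k=1: m=34, d=67, a=1
  k=2: m=33, d=2, a=33
  k=3: m=33, d=67, a=1
  k=4: m=34, d=1, a=68
d=1 and a=2a₀=68 at k=4, so the next step gives (m, d) = (34, 67) again — its k=1 value — and the period has length 4.

[34; 1, 33, 1, 68]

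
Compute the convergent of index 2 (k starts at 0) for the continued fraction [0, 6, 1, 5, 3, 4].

Using pₖ = aₖpₖ₋₁ + pₖ₋₂, qₖ = aₖqₖ₋₁ + qₖ₋₂ (with p₋₁=1, p₋₂=0, q₋₁=0, q₋₂=1):
  k=0: a=0, p=0, q=1
  k=1: a=6, p=1, q=6
  k=2: a=1, p=1, q=7

1/7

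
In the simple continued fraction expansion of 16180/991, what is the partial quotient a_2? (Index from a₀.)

16180 = 16·991 + 324   →  a_0 = 16
991 = 3·324 + 19   →  a_1 = 3
324 = 17·19 + 1   →  a_2 = 17

17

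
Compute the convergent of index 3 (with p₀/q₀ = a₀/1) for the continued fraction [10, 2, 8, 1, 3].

199/19

Using pₖ = aₖpₖ₋₁ + pₖ₋₂, qₖ = aₖqₖ₋₁ + qₖ₋₂ (with p₋₁=1, p₋₂=0, q₋₁=0, q₋₂=1):
  k=0: a=10, p=10, q=1
  k=1: a=2, p=21, q=2
  k=2: a=8, p=178, q=17
  k=3: a=1, p=199, q=19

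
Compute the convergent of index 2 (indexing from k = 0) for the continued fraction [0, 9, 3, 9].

3/28

Using pₖ = aₖpₖ₋₁ + pₖ₋₂, qₖ = aₖqₖ₋₁ + qₖ₋₂ (with p₋₁=1, p₋₂=0, q₋₁=0, q₋₂=1):
  k=0: a=0, p=0, q=1
  k=1: a=9, p=1, q=9
  k=2: a=3, p=3, q=28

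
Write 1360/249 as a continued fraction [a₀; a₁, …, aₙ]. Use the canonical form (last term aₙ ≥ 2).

1360 = 5×249 + 115
249 = 2×115 + 19
115 = 6×19 + 1
19 = 19×1 + 0  (stop)
So 1360/249 = [5; 2, 6, 19].

[5; 2, 6, 19]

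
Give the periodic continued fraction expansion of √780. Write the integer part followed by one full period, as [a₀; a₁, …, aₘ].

[27; 1, 12, 1, 54]

a₀ = ⌊√780⌋ = 27.
With m₀=0, d₀=1 and mₖ₊₁ = dₖaₖ − mₖ, dₖ₊₁ = (n − mₖ₊₁²)/dₖ, aₖ₊₁ = ⌊(a₀+mₖ₊₁)/dₖ₊₁⌋:
  k=1: m=27, d=51, a=1
  k=2: m=24, d=4, a=12
  k=3: m=24, d=51, a=1
  k=4: m=27, d=1, a=54
d=1 and a=2a₀=54 at k=4, so the next step gives (m, d) = (27, 51) again — its k=1 value — and the period has length 4.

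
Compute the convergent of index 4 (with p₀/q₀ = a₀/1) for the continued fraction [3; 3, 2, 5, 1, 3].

148/45

Using pₖ = aₖpₖ₋₁ + pₖ₋₂, qₖ = aₖqₖ₋₁ + qₖ₋₂ (with p₋₁=1, p₋₂=0, q₋₁=0, q₋₂=1):
  k=0: a=3, p=3, q=1
  k=1: a=3, p=10, q=3
  k=2: a=2, p=23, q=7
  k=3: a=5, p=125, q=38
  k=4: a=1, p=148, q=45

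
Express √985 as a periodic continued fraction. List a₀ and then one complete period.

[31; 2, 1, 1, 2, 62]

a₀ = ⌊√985⌋ = 31.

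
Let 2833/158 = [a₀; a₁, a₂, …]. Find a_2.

13

2833 = 17·158 + 147   →  a_0 = 17
158 = 1·147 + 11   →  a_1 = 1
147 = 13·11 + 4   →  a_2 = 13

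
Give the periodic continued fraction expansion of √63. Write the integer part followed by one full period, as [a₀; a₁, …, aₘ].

a₀ = ⌊√63⌋ = 7.
With m₀=0, d₀=1 and mₖ₊₁ = dₖaₖ − mₖ, dₖ₊₁ = (n − mₖ₊₁²)/dₖ, aₖ₊₁ = ⌊(a₀+mₖ₊₁)/dₖ₊₁⌋:
  k=1: m=7, d=14, a=1
  k=2: m=7, d=1, a=14
d=1 and a=2a₀=14 at k=2, so the next step gives (m, d) = (7, 14) again — its k=1 value — and the period has length 2.

[7; 1, 14]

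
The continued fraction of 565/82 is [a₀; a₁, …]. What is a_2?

565 = 6·82 + 73   →  a_0 = 6
82 = 1·73 + 9   →  a_1 = 1
73 = 8·9 + 1   →  a_2 = 8

8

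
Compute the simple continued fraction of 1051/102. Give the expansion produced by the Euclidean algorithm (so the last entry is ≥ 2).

[10; 3, 3, 2, 4]

1051 = 10·102 + 31
102 = 3·31 + 9
31 = 3·9 + 4
9 = 2·4 + 1
4 = 4·1 + 0  (stop)
So 1051/102 = [10; 3, 3, 2, 4].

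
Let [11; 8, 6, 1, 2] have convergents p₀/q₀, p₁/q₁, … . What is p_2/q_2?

Using pₖ = aₖpₖ₋₁ + pₖ₋₂, qₖ = aₖqₖ₋₁ + qₖ₋₂ (with p₋₁=1, p₋₂=0, q₋₁=0, q₋₂=1):
  k=0: a=11, p=11, q=1
  k=1: a=8, p=89, q=8
  k=2: a=6, p=545, q=49

545/49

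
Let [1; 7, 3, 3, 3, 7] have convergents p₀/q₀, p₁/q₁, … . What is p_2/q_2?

Using pₖ = aₖpₖ₋₁ + pₖ₋₂, qₖ = aₖqₖ₋₁ + qₖ₋₂ (with p₋₁=1, p₋₂=0, q₋₁=0, q₋₂=1):
  k=0: a=1, p=1, q=1
  k=1: a=7, p=8, q=7
  k=2: a=3, p=25, q=22

25/22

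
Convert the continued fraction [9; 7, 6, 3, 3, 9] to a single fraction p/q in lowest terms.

38341/4195

Using pₖ = aₖpₖ₋₁ + pₖ₋₂ and qₖ = aₖqₖ₋₁ + qₖ₋₂:
  k=0: a=9, p=9, q=1
  k=1: a=7, p=64, q=7
  k=2: a=6, p=393, q=43
  k=3: a=3, p=1243, q=136
  k=4: a=3, p=4122, q=451
  k=5: a=9, p=38341, q=4195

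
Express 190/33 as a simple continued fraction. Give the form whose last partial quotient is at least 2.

[5; 1, 3, 8]

190 = 5*33 + 25
33 = 1*25 + 8
25 = 3*8 + 1
8 = 8*1 + 0  (stop)
So 190/33 = [5; 1, 3, 8].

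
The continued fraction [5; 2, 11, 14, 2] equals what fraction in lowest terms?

3676/671

Fold from the inside: start with 2/1.
  14 + 1/2 = 29/2
  11 + 2/29 = 321/29
  2 + 29/321 = 671/321
  5 + 321/671 = 3676/671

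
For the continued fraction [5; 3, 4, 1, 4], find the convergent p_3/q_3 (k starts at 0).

85/16

Using pₖ = aₖpₖ₋₁ + pₖ₋₂, qₖ = aₖqₖ₋₁ + qₖ₋₂ (with p₋₁=1, p₋₂=0, q₋₁=0, q₋₂=1):
  k=0: a=5, p=5, q=1
  k=1: a=3, p=16, q=3
  k=2: a=4, p=69, q=13
  k=3: a=1, p=85, q=16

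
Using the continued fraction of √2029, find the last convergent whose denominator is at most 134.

√2029 = [45; 22, 1, 1, 22, 90, …] (period length 5).
Convergents:
  p_0/q_0 = 45/1
  p_1/q_1 = 991/22
  p_2/q_2 = 1036/23
  p_3/q_3 = 2027/45
  p_4/q_4 = 45630/1013
q_3 = 45 ≤ 134 < 1013 = q_4, so the answer is 2027/45.

2027/45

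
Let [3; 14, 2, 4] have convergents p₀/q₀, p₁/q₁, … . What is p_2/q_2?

Using pₖ = aₖpₖ₋₁ + pₖ₋₂, qₖ = aₖqₖ₋₁ + qₖ₋₂ (with p₋₁=1, p₋₂=0, q₋₁=0, q₋₂=1):
  k=0: a=3, p=3, q=1
  k=1: a=14, p=43, q=14
  k=2: a=2, p=89, q=29

89/29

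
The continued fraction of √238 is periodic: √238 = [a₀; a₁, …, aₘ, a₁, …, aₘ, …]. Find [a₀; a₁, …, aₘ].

[15; 2, 2, 1, 14, 1, 2, 2, 30]

a₀ = ⌊√238⌋ = 15.
With m₀=0, d₀=1 and mₖ₊₁ = dₖaₖ − mₖ, dₖ₊₁ = (n − mₖ₊₁²)/dₖ, aₖ₊₁ = ⌊(a₀+mₖ₊₁)/dₖ₊₁⌋:
  k=1: m=15, d=13, a=2
  k=2: m=11, d=9, a=2
  k=3: m=7, d=21, a=1
  k=4: m=14, d=2, a=14
  k=5: m=14, d=21, a=1
  k=6: m=7, d=9, a=2
  k=7: m=11, d=13, a=2
  k=8: m=15, d=1, a=30
d=1 and a=2a₀=30 at k=8, so the next step gives (m, d) = (15, 13) again — its k=1 value — and the period has length 8.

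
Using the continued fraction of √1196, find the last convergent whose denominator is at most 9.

√1196 = [34; 1, 1, 2, 1, 1, 68, …] (period length 6).
Convergents:
  p_0/q_0 = 34/1
  p_1/q_1 = 35/1
  p_2/q_2 = 69/2
  p_3/q_3 = 173/5
  p_4/q_4 = 242/7
  p_5/q_5 = 415/12
q_4 = 7 ≤ 9 < 12 = q_5, so the answer is 242/7.

242/7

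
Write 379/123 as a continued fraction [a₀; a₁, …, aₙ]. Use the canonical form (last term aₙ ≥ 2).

[3; 12, 3, 3]

379 = 3×123 + 10
123 = 12×10 + 3
10 = 3×3 + 1
3 = 3×1 + 0  (stop)
So 379/123 = [3; 12, 3, 3].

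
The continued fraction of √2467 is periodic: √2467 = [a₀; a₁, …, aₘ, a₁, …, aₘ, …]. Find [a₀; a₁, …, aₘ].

a₀ = ⌊√2467⌋ = 49.
With m₀=0, d₀=1 and mₖ₊₁ = dₖaₖ − mₖ, dₖ₊₁ = (n − mₖ₊₁²)/dₖ, aₖ₊₁ = ⌊(a₀+mₖ₊₁)/dₖ₊₁⌋:
  k=1: m=49, d=66, a=1
  k=2: m=17, d=33, a=2
  k=3: m=49, d=2, a=49
  k=4: m=49, d=33, a=2
  k=5: m=17, d=66, a=1
  k=6: m=49, d=1, a=98
d=1 and a=2a₀=98 at k=6, so the next step gives (m, d) = (49, 66) again — its k=1 value — and the period has length 6.

[49; 1, 2, 49, 2, 1, 98]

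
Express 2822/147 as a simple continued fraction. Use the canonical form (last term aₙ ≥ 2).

[19; 5, 14, 2]

2822 = 19×147 + 29
147 = 5×29 + 2
29 = 14×2 + 1
2 = 2×1 + 0  (stop)
So 2822/147 = [19; 5, 14, 2].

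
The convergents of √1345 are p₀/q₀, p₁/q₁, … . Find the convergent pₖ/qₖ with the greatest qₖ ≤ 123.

3264/89

√1345 = [36; 1, 2, 14, 2, 1, 72, …] (period length 6).
Convergents:
  p_0/q_0 = 36/1
  p_1/q_1 = 37/1
  p_2/q_2 = 110/3
  p_3/q_3 = 1577/43
  p_4/q_4 = 3264/89
  p_5/q_5 = 4841/132
q_4 = 89 ≤ 123 < 132 = q_5, so the answer is 3264/89.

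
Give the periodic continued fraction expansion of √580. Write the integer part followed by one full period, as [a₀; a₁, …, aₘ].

a₀ = ⌊√580⌋ = 24.

[24; 12, 48]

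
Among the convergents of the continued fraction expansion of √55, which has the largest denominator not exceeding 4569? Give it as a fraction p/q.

√55 = [7; 2, 2, 2, 14, …] (period length 4).
Convergents:
  p_0/q_0 = 7/1
  p_1/q_1 = 15/2
  p_2/q_2 = 37/5
  p_3/q_3 = 89/12
  p_4/q_4 = 1283/173
  p_5/q_5 = 2655/358
  p_6/q_6 = 6593/889
  p_7/q_7 = 15841/2136
  p_8/q_8 = 228367/30793
q_7 = 2136 ≤ 4569 < 30793 = q_8, so the answer is 15841/2136.

15841/2136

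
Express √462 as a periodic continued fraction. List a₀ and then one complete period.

[21; 2, 42]

a₀ = ⌊√462⌋ = 21.
With m₀=0, d₀=1 and mₖ₊₁ = dₖaₖ − mₖ, dₖ₊₁ = (n − mₖ₊₁²)/dₖ, aₖ₊₁ = ⌊(a₀+mₖ₊₁)/dₖ₊₁⌋:
  k=1: m=21, d=21, a=2
  k=2: m=21, d=1, a=42
d=1 and a=2a₀=42 at k=2, so the next step gives (m, d) = (21, 21) again — its k=1 value — and the period has length 2.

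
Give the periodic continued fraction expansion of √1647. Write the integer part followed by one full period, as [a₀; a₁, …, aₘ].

[40; 1, 1, 2, 1, 1, 80]

a₀ = ⌊√1647⌋ = 40.
With m₀=0, d₀=1 and mₖ₊₁ = dₖaₖ − mₖ, dₖ₊₁ = (n − mₖ₊₁²)/dₖ, aₖ₊₁ = ⌊(a₀+mₖ₊₁)/dₖ₊₁⌋:
  k=1: m=40, d=47, a=1
  k=2: m=7, d=34, a=1
  k=3: m=27, d=27, a=2
  k=4: m=27, d=34, a=1
  k=5: m=7, d=47, a=1
  k=6: m=40, d=1, a=80
d=1 and a=2a₀=80 at k=6, so the next step gives (m, d) = (40, 47) again — its k=1 value — and the period has length 6.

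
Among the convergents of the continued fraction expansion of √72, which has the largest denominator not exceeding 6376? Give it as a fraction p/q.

19601/2310

√72 = [8; 2, 16, …] (period length 2).
Convergents:
  p_0/q_0 = 8/1
  p_1/q_1 = 17/2
  p_2/q_2 = 280/33
  p_3/q_3 = 577/68
  p_4/q_4 = 9512/1121
  p_5/q_5 = 19601/2310
  p_6/q_6 = 323128/38081
q_5 = 2310 ≤ 6376 < 38081 = q_6, so the answer is 19601/2310.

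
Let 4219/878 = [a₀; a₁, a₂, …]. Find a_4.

2

4219 = 4·878 + 707   →  a_0 = 4
878 = 1·707 + 171   →  a_1 = 1
707 = 4·171 + 23   →  a_2 = 4
171 = 7·23 + 10   →  a_3 = 7
23 = 2·10 + 3   →  a_4 = 2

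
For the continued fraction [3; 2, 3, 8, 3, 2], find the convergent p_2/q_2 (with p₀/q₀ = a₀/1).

24/7

Using pₖ = aₖpₖ₋₁ + pₖ₋₂, qₖ = aₖqₖ₋₁ + qₖ₋₂ (with p₋₁=1, p₋₂=0, q₋₁=0, q₋₂=1):
  k=0: a=3, p=3, q=1
  k=1: a=2, p=7, q=2
  k=2: a=3, p=24, q=7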